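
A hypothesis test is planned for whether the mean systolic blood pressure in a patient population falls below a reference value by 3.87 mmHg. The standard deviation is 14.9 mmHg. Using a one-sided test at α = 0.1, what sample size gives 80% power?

For a one-sample z-test, n = ((z_α + z_β)·σ/δ)².
z_α = 1.282 (one-sided α = 0.1); z_β = 0.842 (power 80% → β = 0.2).
n = (2.124 × 14.9 / 3.87)² = 66.87
Round up: n = 67.

67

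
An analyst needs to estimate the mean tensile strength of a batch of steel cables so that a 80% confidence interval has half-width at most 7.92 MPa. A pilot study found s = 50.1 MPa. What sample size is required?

For a mean, the margin of error is E = z·σ/√n, so n = (zσ/E)².
At 80% confidence, z = 1.282.
n = (1.282 × 50.1 / 7.92)² = 65.77
Round up: n = 66.

n = 66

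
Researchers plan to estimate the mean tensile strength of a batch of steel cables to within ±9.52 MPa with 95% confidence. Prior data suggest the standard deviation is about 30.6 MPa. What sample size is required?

40

For a mean, the margin of error is E = z·σ/√n, so n = (zσ/E)².
At 95% confidence, z = 1.960.
n = (1.960 × 30.6 / 9.52)² = 39.69
Round up: n = 40.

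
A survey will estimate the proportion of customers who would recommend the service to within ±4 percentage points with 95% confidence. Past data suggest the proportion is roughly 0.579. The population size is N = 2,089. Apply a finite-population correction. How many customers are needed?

For a proportion with margin E = 0.04 at 95% confidence, z = 1.960.
n = p̂(1−p̂)(z/E)² = 0.579 × 0.421 × (1.960/0.04)² = 585.27 — call this n₀.
Finite-population correction with N = 2,089: n = n₀ / (1 + (n₀−1)/N) = 585.27 / 1.28 = 457.24
Round up: n = 458.

458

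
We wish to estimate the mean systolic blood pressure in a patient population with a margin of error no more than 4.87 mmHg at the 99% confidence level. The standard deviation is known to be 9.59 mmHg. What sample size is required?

For a mean, the margin of error is E = z·σ/√n, so n = (zσ/E)².
At 99% confidence, z = 2.576.
n = (2.576 × 9.59 / 4.87)² = 25.73
Round up: n = 26.

26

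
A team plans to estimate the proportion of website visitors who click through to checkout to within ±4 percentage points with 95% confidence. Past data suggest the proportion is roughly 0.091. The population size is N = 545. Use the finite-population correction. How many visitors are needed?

For a proportion with margin E = 0.04 at 95% confidence, z = 1.960.
n = p̂(1−p̂)(z/E)² = 0.091 × 0.909 × (1.960/0.04)² = 198.61 — call this n₀.
Finite-population correction with N = 545: n = n₀ / (1 + (n₀−1)/N) = 198.61 / 1.363 = 145.72
Round up: n = 146.

n = 146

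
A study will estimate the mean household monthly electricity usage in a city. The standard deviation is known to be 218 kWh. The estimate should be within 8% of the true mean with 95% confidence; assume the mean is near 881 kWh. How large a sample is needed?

37

For a mean, the margin of error is E = z·σ/√n, so n = (zσ/E)².
At 95% confidence, z = 1.960.
E = 8% of 881 = 70.48 kWh.
n = (1.960 × 218 / 70.48)² = 36.75
Round up: n = 37.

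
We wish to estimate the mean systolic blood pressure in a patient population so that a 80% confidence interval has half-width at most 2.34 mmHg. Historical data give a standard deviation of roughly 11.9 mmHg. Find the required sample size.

n = 43

For a mean, the margin of error is E = z·σ/√n, so n = (zσ/E)².
At 80% confidence, z = 1.282.
n = (1.282 × 11.9 / 2.34)² = 42.50
Round up: n = 43.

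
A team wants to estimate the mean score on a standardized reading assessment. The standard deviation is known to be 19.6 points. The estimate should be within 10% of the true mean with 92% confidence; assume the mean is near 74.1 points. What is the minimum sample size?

For a mean, the margin of error is E = z·σ/√n, so n = (zσ/E)².
At 92% confidence, z = 1.751.
E = 10% of 74.1 = 7.41 points.
n = (1.751 × 19.6 / 7.41)² = 21.45
Round up: n = 22.

22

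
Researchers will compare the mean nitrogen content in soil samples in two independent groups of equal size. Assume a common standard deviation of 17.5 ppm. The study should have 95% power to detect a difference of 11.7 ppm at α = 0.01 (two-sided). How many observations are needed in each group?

For two equal groups, n per group = 2·((z_{α/2} + z_β)·σ/δ)².
z_{α/2} = 2.576; z_β = 1.645 (power 95%).
n = 2 × (4.221 × 17.5 / 11.7)² = 2 × 39.86 = 79.72
Round up: n = 80 per group.

80 per group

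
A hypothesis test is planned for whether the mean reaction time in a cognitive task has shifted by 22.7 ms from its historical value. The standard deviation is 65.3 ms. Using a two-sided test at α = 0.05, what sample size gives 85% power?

75

For a one-sample z-test, n = ((z_{α/2} + z_β)·σ/δ)².
z_{α/2} = 1.960 (two-sided α = 0.05); z_β = 1.036 (power 85% → β = 0.15).
n = (2.996 × 65.3 / 22.7)² = 74.28
Round up: n = 75.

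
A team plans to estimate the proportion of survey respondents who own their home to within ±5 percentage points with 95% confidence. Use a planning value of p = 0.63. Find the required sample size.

359

For a proportion with margin E = 0.05 at 95% confidence, z = 1.960.
n = p̂(1−p̂)(z/E)² = 0.63 × 0.37 × (1.960/0.05)² = 358.19
Round up: n = 359.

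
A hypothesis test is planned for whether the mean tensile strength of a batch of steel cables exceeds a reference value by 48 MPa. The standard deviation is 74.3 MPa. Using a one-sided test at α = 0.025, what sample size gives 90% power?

26

For a one-sample z-test, n = ((z_α + z_β)·σ/δ)².
z_α = 1.960 (one-sided α = 0.025); z_β = 1.282 (power 90% → β = 0.1).
n = (3.242 × 74.3 / 48)² = 25.18
Round up: n = 26.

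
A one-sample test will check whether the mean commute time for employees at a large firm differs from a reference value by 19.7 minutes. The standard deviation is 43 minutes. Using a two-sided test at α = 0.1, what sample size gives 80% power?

For a one-sample z-test, n = ((z_{α/2} + z_β)·σ/δ)².
z_{α/2} = 1.645 (two-sided α = 0.1); z_β = 0.842 (power 80% → β = 0.2).
n = (2.487 × 43 / 19.7)² = 29.47
Round up: n = 30.

30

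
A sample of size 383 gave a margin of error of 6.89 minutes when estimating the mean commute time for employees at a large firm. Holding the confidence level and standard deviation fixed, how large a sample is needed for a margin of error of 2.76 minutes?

n = 2387

Margin of error scales as 1/√n, so n₂ = n₁·(E₁/E₂)².
n₂ = 383 × (6.89/2.76)² = 383 × 6.232 = 2386.86
Round up: n₂ = 2387.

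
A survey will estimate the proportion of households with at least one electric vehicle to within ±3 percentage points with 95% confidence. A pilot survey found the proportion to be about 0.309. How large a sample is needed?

912

For a proportion with margin E = 0.03 at 95% confidence, z = 1.960.
n = p̂(1−p̂)(z/E)² = 0.309 × 0.691 × (1.960/0.03)² = 911.39
Round up: n = 912.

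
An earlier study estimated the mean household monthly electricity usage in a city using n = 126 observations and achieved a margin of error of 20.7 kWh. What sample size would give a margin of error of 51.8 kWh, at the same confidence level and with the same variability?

Margin of error scales as 1/√n, so n₂ = n₁·(E₁/E₂)².
n₂ = 126 × (20.7/51.8)² = 126 × 0.1597 = 20.12
Round up: n₂ = 21.

21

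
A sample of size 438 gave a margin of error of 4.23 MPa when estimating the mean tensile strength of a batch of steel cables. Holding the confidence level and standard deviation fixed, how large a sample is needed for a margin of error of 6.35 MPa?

n = 195

Margin of error scales as 1/√n, so n₂ = n₁·(E₁/E₂)².
n₂ = 438 × (4.23/6.35)² = 438 × 0.4437 = 194.34
Round up: n₂ = 195.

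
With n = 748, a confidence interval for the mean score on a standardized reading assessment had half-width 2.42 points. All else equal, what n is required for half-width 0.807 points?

Margin of error scales as 1/√n, so n₂ = n₁·(E₁/E₂)².
n₂ = 748 × (2.42/0.807)² = 748 × 8.993 = 6726.76
Round up: n₂ = 6727.

6727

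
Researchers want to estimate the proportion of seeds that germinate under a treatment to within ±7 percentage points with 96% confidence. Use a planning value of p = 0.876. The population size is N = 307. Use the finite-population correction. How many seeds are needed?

72

For a proportion with margin E = 0.07 at 96% confidence, z = 2.054.
n = p̂(1−p̂)(z/E)² = 0.876 × 0.124 × (2.054/0.07)² = 93.53 — call this n₀.
Finite-population correction with N = 307: n = n₀ / (1 + (n₀−1)/N) = 93.53 / 1.301 = 71.89
Round up: n = 72.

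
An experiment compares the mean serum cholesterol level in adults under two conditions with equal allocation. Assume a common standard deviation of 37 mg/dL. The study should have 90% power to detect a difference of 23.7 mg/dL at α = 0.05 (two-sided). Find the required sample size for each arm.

For two equal groups, n per group = 2·((z_{α/2} + z_β)·σ/δ)².
z_{α/2} = 1.960; z_β = 1.282 (power 90%).
n = 2 × (3.242 × 37 / 23.7)² = 2 × 25.62 = 51.24
Round up: n = 52 per group.

52 per group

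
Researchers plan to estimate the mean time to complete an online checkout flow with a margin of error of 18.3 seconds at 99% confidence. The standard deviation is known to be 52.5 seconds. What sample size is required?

55

For a mean, the margin of error is E = z·σ/√n, so n = (zσ/E)².
At 99% confidence, z = 2.576.
n = (2.576 × 52.5 / 18.3)² = 54.61
Round up: n = 55.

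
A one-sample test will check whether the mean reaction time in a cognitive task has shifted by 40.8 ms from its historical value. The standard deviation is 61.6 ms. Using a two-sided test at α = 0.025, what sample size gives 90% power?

For a one-sample z-test, n = ((z_{α/2} + z_β)·σ/δ)².
z_{α/2} = 2.241 (two-sided α = 0.025); z_β = 1.282 (power 90% → β = 0.1).
n = (3.523 × 61.6 / 40.8)² = 28.29
Round up: n = 29.

29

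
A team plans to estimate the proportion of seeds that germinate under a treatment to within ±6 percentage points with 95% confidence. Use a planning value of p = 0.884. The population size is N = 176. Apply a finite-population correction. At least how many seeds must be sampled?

For a proportion with margin E = 0.06 at 95% confidence, z = 1.960.
n = p̂(1−p̂)(z/E)² = 0.884 × 0.116 × (1.960/0.06)² = 109.43 — call this n₀.
Finite-population correction with N = 176: n = n₀ / (1 + (n₀−1)/N) = 109.43 / 1.616 = 67.72
Round up: n = 68.

68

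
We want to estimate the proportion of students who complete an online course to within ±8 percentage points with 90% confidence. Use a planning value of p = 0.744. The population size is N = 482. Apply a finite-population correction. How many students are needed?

For a proportion with margin E = 0.08 at 90% confidence, z = 1.645.
n = p̂(1−p̂)(z/E)² = 0.744 × 0.256 × (1.645/0.08)² = 80.53 — call this n₀.
Finite-population correction with N = 482: n = n₀ / (1 + (n₀−1)/N) = 80.53 / 1.165 = 69.12
Round up: n = 70.

70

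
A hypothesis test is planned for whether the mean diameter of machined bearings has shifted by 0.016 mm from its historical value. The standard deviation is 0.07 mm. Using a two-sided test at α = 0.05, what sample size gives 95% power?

For a one-sample z-test, n = ((z_{α/2} + z_β)·σ/δ)².
z_{α/2} = 1.960 (two-sided α = 0.05); z_β = 1.645 (power 95% → β = 0.05).
n = (3.605 × 0.07 / 0.016)² = 248.75
Round up: n = 249.

n = 249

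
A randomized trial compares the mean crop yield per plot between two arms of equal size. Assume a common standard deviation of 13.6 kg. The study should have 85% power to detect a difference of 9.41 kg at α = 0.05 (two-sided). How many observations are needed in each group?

For two equal groups, n per group = 2·((z_{α/2} + z_β)·σ/δ)².
z_{α/2} = 1.960; z_β = 1.036 (power 85%).
n = 2 × (2.996 × 13.6 / 9.41)² = 2 × 18.75 = 37.50
Round up: n = 38 per group.

38 per group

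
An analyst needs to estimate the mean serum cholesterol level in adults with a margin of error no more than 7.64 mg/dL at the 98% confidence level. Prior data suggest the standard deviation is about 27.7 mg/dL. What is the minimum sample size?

72

For a mean, the margin of error is E = z·σ/√n, so n = (zσ/E)².
At 98% confidence, z = 2.326.
n = (2.326 × 27.7 / 7.64)² = 71.12
Round up: n = 72.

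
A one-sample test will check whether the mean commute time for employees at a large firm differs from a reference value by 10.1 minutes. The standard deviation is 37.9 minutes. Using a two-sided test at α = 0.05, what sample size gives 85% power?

n = 127

For a one-sample z-test, n = ((z_{α/2} + z_β)·σ/δ)².
z_{α/2} = 1.960 (two-sided α = 0.05); z_β = 1.036 (power 85% → β = 0.15).
n = (2.996 × 37.9 / 10.1)² = 126.39
Round up: n = 127.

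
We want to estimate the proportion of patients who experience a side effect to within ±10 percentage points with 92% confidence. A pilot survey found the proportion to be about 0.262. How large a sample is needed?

60

For a proportion with margin E = 0.1 at 92% confidence, z = 1.751.
n = p̂(1−p̂)(z/E)² = 0.262 × 0.738 × (1.751/0.1)² = 59.28
Round up: n = 60.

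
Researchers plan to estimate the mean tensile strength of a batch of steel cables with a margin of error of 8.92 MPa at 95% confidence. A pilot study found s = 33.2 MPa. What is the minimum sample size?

For a mean, the margin of error is E = z·σ/√n, so n = (zσ/E)².
At 95% confidence, z = 1.960.
n = (1.960 × 33.2 / 8.92)² = 53.22
Round up: n = 54.

n = 54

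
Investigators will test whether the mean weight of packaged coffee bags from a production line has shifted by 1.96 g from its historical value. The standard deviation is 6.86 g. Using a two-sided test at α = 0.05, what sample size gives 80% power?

97

For a one-sample z-test, n = ((z_{α/2} + z_β)·σ/δ)².
z_{α/2} = 1.960 (two-sided α = 0.05); z_β = 0.842 (power 80% → β = 0.2).
n = (2.802 × 6.86 / 1.96)² = 96.18
Round up: n = 97.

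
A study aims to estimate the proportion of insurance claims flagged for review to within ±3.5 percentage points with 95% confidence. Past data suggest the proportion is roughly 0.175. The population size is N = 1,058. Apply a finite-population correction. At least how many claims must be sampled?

For a proportion with margin E = 0.035 at 95% confidence, z = 1.960.
n = p̂(1−p̂)(z/E)² = 0.175 × 0.825 × (1.960/0.035)² = 452.76 — call this n₀.
Finite-population correction with N = 1,058: n = n₀ / (1 + (n₀−1)/N) = 452.76 / 1.427 = 317.28
Round up: n = 318.

318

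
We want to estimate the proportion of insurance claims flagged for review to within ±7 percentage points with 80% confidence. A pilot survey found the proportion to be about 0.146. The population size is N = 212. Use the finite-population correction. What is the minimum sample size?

36

For a proportion with margin E = 0.07 at 80% confidence, z = 1.282.
n = p̂(1−p̂)(z/E)² = 0.146 × 0.854 × (1.282/0.07)² = 41.82 — call this n₀.
Finite-population correction with N = 212: n = n₀ / (1 + (n₀−1)/N) = 41.82 / 1.193 = 35.05
Round up: n = 36.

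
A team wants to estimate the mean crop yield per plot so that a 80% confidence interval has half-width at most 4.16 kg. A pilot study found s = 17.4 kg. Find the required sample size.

29

For a mean, the margin of error is E = z·σ/√n, so n = (zσ/E)².
At 80% confidence, z = 1.282.
n = (1.282 × 17.4 / 4.16)² = 28.75
Round up: n = 29.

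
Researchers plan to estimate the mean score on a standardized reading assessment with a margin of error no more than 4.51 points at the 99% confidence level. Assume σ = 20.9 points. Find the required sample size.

143

For a mean, the margin of error is E = z·σ/√n, so n = (zσ/E)².
At 99% confidence, z = 2.576.
n = (2.576 × 20.9 / 4.51)² = 142.51
Round up: n = 143.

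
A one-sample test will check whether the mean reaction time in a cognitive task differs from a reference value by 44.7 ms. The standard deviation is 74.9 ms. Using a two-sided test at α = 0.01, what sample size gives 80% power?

33

For a one-sample z-test, n = ((z_{α/2} + z_β)·σ/δ)².
z_{α/2} = 2.576 (two-sided α = 0.01); z_β = 0.842 (power 80% → β = 0.2).
n = (3.418 × 74.9 / 44.7)² = 32.80
Round up: n = 33.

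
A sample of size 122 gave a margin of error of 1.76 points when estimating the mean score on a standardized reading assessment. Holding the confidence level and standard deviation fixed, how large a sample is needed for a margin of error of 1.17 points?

277

Margin of error scales as 1/√n, so n₂ = n₁·(E₁/E₂)².
n₂ = 122 × (1.76/1.17)² = 122 × 2.263 = 276.09
Round up: n₂ = 277.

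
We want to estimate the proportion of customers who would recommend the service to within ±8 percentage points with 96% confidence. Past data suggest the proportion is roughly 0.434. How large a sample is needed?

162

For a proportion with margin E = 0.08 at 96% confidence, z = 2.054.
n = p̂(1−p̂)(z/E)² = 0.434 × 0.566 × (2.054/0.08)² = 161.93
Round up: n = 162.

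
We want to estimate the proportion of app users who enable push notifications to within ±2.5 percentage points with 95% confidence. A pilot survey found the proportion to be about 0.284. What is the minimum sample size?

n = 1250

For a proportion with margin E = 0.025 at 95% confidence, z = 1.960.
n = p̂(1−p̂)(z/E)² = 0.284 × 0.716 × (1.960/0.025)² = 1249.87
Round up: n = 1250.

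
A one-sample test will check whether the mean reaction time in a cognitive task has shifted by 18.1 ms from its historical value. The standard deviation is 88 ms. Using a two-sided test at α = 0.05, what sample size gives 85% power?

213

For a one-sample z-test, n = ((z_{α/2} + z_β)·σ/δ)².
z_{α/2} = 1.960 (two-sided α = 0.05); z_β = 1.036 (power 85% → β = 0.15).
n = (2.996 × 88 / 18.1)² = 212.17
Round up: n = 213.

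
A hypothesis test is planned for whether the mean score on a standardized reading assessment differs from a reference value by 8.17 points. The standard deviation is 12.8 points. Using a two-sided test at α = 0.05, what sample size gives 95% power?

32

For a one-sample z-test, n = ((z_{α/2} + z_β)·σ/δ)².
z_{α/2} = 1.960 (two-sided α = 0.05); z_β = 1.645 (power 95% → β = 0.05).
n = (3.605 × 12.8 / 8.17)² = 31.90
Round up: n = 32.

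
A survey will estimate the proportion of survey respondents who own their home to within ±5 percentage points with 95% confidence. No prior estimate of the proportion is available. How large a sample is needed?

For a proportion with margin E = 0.05 at 95% confidence, z = 1.960.
With no prior estimate, use p = 0.5, which maximizes p(1−p) at 0.25.
n = 0.25 × (z/E)² = 0.25 × (1.960/0.05)² = 384.16
Round up: n = 385.

385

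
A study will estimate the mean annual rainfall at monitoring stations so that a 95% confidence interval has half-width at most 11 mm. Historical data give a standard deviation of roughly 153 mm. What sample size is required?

744

For a mean, the margin of error is E = z·σ/√n, so n = (zσ/E)².
At 95% confidence, z = 1.960.
n = (1.960 × 153 / 11)² = 743.21
Round up: n = 744.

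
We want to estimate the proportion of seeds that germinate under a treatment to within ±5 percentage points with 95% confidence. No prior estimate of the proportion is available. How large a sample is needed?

For a proportion with margin E = 0.05 at 95% confidence, z = 1.960.
With no prior estimate, use p = 0.5, which maximizes p(1−p) at 0.25.
n = 0.25 × (z/E)² = 0.25 × (1.960/0.05)² = 384.16
Round up: n = 385.

385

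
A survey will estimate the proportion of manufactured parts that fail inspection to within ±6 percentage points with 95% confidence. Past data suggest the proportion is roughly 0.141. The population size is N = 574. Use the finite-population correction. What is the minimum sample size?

106

For a proportion with margin E = 0.06 at 95% confidence, z = 1.960.
n = p̂(1−p̂)(z/E)² = 0.141 × 0.859 × (1.960/0.06)² = 129.25 — call this n₀.
Finite-population correction with N = 574: n = n₀ / (1 + (n₀−1)/N) = 129.25 / 1.223 = 105.68
Round up: n = 106.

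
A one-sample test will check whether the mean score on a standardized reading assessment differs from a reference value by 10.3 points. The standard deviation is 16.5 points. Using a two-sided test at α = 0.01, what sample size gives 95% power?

For a one-sample z-test, n = ((z_{α/2} + z_β)·σ/δ)².
z_{α/2} = 2.576 (two-sided α = 0.01); z_β = 1.645 (power 95% → β = 0.05).
n = (4.221 × 16.5 / 10.3)² = 45.72
Round up: n = 46.

n = 46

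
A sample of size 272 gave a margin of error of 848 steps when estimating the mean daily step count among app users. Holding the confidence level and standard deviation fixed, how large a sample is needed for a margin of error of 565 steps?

Margin of error scales as 1/√n, so n₂ = n₁·(E₁/E₂)².
n₂ = 272 × (848/565)² = 272 × 2.253 = 612.82
Round up: n₂ = 613.

613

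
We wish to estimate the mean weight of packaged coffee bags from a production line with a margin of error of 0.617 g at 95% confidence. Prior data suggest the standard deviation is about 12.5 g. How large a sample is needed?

For a mean, the margin of error is E = z·σ/√n, so n = (zσ/E)².
At 95% confidence, z = 1.960.
n = (1.960 × 12.5 / 0.617)² = 1576.75
Round up: n = 1577.

n = 1577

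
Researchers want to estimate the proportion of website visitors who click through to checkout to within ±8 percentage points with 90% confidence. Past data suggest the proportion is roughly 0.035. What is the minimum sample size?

15

For a proportion with margin E = 0.08 at 90% confidence, z = 1.645.
n = p̂(1−p̂)(z/E)² = 0.035 × 0.965 × (1.645/0.08)² = 14.28
Round up: n = 15.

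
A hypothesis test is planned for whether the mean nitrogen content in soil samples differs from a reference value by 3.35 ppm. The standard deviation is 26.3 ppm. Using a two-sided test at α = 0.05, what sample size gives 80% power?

For a one-sample z-test, n = ((z_{α/2} + z_β)·σ/δ)².
z_{α/2} = 1.960 (two-sided α = 0.05); z_β = 0.842 (power 80% → β = 0.2).
n = (2.802 × 26.3 / 3.35)² = 483.90
Round up: n = 484.

484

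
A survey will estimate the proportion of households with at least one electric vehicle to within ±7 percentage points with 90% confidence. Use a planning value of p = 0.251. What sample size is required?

For a proportion with margin E = 0.07 at 90% confidence, z = 1.645.
n = p̂(1−p̂)(z/E)² = 0.251 × 0.749 × (1.645/0.07)² = 103.82
Round up: n = 104.

104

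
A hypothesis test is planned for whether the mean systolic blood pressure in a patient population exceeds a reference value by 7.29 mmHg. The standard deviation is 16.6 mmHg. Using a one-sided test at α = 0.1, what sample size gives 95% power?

45

For a one-sample z-test, n = ((z_α + z_β)·σ/δ)².
z_α = 1.282 (one-sided α = 0.1); z_β = 1.645 (power 95% → β = 0.05).
n = (2.927 × 16.6 / 7.29)² = 44.42
Round up: n = 45.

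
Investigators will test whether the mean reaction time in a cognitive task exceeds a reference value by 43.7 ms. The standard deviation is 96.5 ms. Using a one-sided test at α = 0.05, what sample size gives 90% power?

For a one-sample z-test, n = ((z_α + z_β)·σ/δ)².
z_α = 1.645 (one-sided α = 0.05); z_β = 1.282 (power 90% → β = 0.1).
n = (2.927 × 96.5 / 43.7)² = 41.78
Round up: n = 42.

42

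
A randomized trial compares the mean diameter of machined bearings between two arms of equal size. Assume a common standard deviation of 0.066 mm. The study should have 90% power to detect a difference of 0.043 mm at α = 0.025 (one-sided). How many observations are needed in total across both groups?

For two equal groups, n per group = 2·((z_α + z_β)·σ/δ)².
z_α = 1.960; z_β = 1.282 (power 90%).
n = 2 × (3.242 × 0.066 / 0.043)² = 2 × 24.76 = 49.52
Round up: n = 50 per group.
Total across both groups: 2 × 50 = 100.

100 total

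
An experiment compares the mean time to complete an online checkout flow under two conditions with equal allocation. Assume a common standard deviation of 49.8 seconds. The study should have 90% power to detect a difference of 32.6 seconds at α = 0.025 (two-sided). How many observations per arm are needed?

For two equal groups, n per group = 2·((z_{α/2} + z_β)·σ/δ)².
z_{α/2} = 2.241; z_β = 1.282 (power 90%).
n = 2 × (3.523 × 49.8 / 32.6)² = 2 × 28.96 = 57.92
Round up: n = 58 per group.

58 per group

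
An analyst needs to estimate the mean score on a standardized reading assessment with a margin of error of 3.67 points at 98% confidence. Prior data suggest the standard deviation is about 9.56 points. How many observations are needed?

37

For a mean, the margin of error is E = z·σ/√n, so n = (zσ/E)².
At 98% confidence, z = 2.326.
n = (2.326 × 9.56 / 3.67)² = 36.71
Round up: n = 37.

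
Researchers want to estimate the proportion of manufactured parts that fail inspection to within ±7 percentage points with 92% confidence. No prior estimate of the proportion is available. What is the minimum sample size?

157

For a proportion with margin E = 0.07 at 92% confidence, z = 1.751.
With no prior estimate, use p = 0.5, which maximizes p(1−p) at 0.25.
n = 0.25 × (z/E)² = 0.25 × (1.751/0.07)² = 156.43
Round up: n = 157.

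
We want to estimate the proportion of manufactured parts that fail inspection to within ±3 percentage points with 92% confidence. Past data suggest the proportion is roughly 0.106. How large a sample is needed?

For a proportion with margin E = 0.03 at 92% confidence, z = 1.751.
n = p̂(1−p̂)(z/E)² = 0.106 × 0.894 × (1.751/0.03)² = 322.83
Round up: n = 323.

323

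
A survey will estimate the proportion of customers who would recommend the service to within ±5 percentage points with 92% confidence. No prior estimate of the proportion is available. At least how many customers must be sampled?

n = 307

For a proportion with margin E = 0.05 at 92% confidence, z = 1.751.
With no prior estimate, use p = 0.5, which maximizes p(1−p) at 0.25.
n = 0.25 × (z/E)² = 0.25 × (1.751/0.05)² = 306.60
Round up: n = 307.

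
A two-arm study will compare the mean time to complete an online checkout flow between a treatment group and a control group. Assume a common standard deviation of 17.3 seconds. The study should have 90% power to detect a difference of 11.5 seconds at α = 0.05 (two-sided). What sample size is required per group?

48 per group

For two equal groups, n per group = 2·((z_{α/2} + z_β)·σ/δ)².
z_{α/2} = 1.960; z_β = 1.282 (power 90%).
n = 2 × (3.242 × 17.3 / 11.5)² = 2 × 23.79 = 47.58
Round up: n = 48 per group.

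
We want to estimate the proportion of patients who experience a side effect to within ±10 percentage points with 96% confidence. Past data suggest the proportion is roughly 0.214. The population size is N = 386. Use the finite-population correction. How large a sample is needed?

61

For a proportion with margin E = 0.1 at 96% confidence, z = 2.054.
n = p̂(1−p̂)(z/E)² = 0.214 × 0.786 × (2.054/0.1)² = 70.96 — call this n₀.
Finite-population correction with N = 386: n = n₀ / (1 + (n₀−1)/N) = 70.96 / 1.181 = 60.08
Round up: n = 61.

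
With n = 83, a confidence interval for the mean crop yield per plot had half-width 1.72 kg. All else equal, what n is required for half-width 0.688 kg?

519

Margin of error scales as 1/√n, so n₂ = n₁·(E₁/E₂)².
n₂ = 83 × (1.72/0.688)² = 83 × 6.25 = 518.75
Round up: n₂ = 519.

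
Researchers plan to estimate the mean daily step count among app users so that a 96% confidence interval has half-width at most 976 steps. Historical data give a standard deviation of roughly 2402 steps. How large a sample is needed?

For a mean, the margin of error is E = z·σ/√n, so n = (zσ/E)².
At 96% confidence, z = 2.054.
n = (2.054 × 2402 / 976)² = 25.55
Round up: n = 26.

26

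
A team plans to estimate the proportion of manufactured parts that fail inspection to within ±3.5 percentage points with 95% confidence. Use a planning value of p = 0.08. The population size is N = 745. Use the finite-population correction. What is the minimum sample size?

177

For a proportion with margin E = 0.035 at 95% confidence, z = 1.960.
n = p̂(1−p̂)(z/E)² = 0.08 × 0.92 × (1.960/0.035)² = 230.81 — call this n₀.
Finite-population correction with N = 745: n = n₀ / (1 + (n₀−1)/N) = 230.81 / 1.308 = 176.46
Round up: n = 177.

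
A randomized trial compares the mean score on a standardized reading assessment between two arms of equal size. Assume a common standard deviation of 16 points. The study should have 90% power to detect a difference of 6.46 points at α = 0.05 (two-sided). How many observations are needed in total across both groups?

258 total

For two equal groups, n per group = 2·((z_{α/2} + z_β)·σ/δ)².
z_{α/2} = 1.960; z_β = 1.282 (power 90%).
n = 2 × (3.242 × 16 / 6.46)² = 2 × 64.48 = 128.96
Round up: n = 129 per group.
Total across both groups: 2 × 129 = 258.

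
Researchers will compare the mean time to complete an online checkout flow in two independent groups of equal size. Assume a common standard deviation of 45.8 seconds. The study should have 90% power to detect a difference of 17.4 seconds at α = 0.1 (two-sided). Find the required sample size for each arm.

For two equal groups, n per group = 2·((z_{α/2} + z_β)·σ/δ)².
z_{α/2} = 1.645; z_β = 1.282 (power 90%).
n = 2 × (2.927 × 45.8 / 17.4)² = 2 × 59.36 = 118.72
Round up: n = 119 per group.

119 per group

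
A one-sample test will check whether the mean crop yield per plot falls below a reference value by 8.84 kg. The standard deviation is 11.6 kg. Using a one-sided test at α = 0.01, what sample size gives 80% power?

For a one-sample z-test, n = ((z_α + z_β)·σ/δ)².
z_α = 2.326 (one-sided α = 0.01); z_β = 0.842 (power 80% → β = 0.2).
n = (3.168 × 11.6 / 8.84)² = 17.28
Round up: n = 18.

18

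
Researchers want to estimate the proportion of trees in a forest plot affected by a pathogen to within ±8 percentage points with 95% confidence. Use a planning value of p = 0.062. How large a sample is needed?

35

For a proportion with margin E = 0.08 at 95% confidence, z = 1.960.
n = p̂(1−p̂)(z/E)² = 0.062 × 0.938 × (1.960/0.08)² = 34.91
Round up: n = 35.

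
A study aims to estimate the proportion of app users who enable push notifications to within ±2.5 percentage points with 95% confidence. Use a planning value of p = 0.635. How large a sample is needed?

1425

For a proportion with margin E = 0.025 at 95% confidence, z = 1.960.
n = p̂(1−p̂)(z/E)² = 0.635 × 0.365 × (1.960/0.025)² = 1424.62
Round up: n = 1425.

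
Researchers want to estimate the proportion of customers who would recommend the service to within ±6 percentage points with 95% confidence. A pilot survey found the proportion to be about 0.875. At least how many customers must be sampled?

117

For a proportion with margin E = 0.06 at 95% confidence, z = 1.960.
n = p̂(1−p̂)(z/E)² = 0.875 × 0.125 × (1.960/0.06)² = 116.72
Round up: n = 117.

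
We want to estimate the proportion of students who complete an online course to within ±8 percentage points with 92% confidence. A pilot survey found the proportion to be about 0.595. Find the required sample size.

For a proportion with margin E = 0.08 at 92% confidence, z = 1.751.
n = p̂(1−p̂)(z/E)² = 0.595 × 0.405 × (1.751/0.08)² = 115.44
Round up: n = 116.

116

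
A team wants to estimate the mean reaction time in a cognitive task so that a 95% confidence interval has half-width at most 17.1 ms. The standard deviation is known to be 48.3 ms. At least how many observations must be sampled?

For a mean, the margin of error is E = z·σ/√n, so n = (zσ/E)².
At 95% confidence, z = 1.960.
n = (1.960 × 48.3 / 17.1)² = 30.65
Round up: n = 31.

n = 31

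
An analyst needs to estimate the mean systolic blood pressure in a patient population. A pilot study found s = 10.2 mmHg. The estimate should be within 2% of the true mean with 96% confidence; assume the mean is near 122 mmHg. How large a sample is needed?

74

For a mean, the margin of error is E = z·σ/√n, so n = (zσ/E)².
At 96% confidence, z = 2.054.
E = 2% of 122 = 2.44 mmHg.
n = (2.054 × 10.2 / 2.44)² = 73.73
Round up: n = 74.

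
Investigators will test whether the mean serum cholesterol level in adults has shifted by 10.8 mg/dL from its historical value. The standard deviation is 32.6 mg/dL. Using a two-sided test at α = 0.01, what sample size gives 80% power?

107

For a one-sample z-test, n = ((z_{α/2} + z_β)·σ/δ)².
z_{α/2} = 2.576 (two-sided α = 0.01); z_β = 0.842 (power 80% → β = 0.2).
n = (3.418 × 32.6 / 10.8)² = 106.45
Round up: n = 107.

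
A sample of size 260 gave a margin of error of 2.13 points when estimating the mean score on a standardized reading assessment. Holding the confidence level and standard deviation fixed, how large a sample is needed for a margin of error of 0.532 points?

4168

Margin of error scales as 1/√n, so n₂ = n₁·(E₁/E₂)².
n₂ = 260 × (2.13/0.532)² = 260 × 16.03 = 4167.80
Round up: n₂ = 4168.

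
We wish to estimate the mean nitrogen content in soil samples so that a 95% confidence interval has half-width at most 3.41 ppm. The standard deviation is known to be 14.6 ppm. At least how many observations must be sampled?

For a mean, the margin of error is E = z·σ/√n, so n = (zσ/E)².
At 95% confidence, z = 1.960.
n = (1.960 × 14.6 / 3.41)² = 70.42
Round up: n = 71.

71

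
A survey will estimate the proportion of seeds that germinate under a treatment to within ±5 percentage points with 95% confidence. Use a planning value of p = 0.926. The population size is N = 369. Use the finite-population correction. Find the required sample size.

For a proportion with margin E = 0.05 at 95% confidence, z = 1.960.
n = p̂(1−p̂)(z/E)² = 0.926 × 0.074 × (1.960/0.05)² = 105.30 — call this n₀.
Finite-population correction with N = 369: n = n₀ / (1 + (n₀−1)/N) = 105.30 / 1.283 = 82.07
Round up: n = 83.

83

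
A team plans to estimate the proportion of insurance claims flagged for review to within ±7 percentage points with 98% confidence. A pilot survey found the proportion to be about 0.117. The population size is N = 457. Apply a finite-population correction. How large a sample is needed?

92

For a proportion with margin E = 0.07 at 98% confidence, z = 2.326.
n = p̂(1−p̂)(z/E)² = 0.117 × 0.883 × (2.326/0.07)² = 114.07 — call this n₀.
Finite-population correction with N = 457: n = n₀ / (1 + (n₀−1)/N) = 114.07 / 1.247 = 91.48
Round up: n = 92.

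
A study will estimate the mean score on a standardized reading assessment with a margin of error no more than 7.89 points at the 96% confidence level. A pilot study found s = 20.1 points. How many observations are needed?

For a mean, the margin of error is E = z·σ/√n, so n = (zσ/E)².
At 96% confidence, z = 2.054.
n = (2.054 × 20.1 / 7.89)² = 27.38
Round up: n = 28.

28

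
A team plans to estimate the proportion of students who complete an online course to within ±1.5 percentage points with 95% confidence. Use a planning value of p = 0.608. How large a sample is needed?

4070

For a proportion with margin E = 0.015 at 95% confidence, z = 1.960.
n = p̂(1−p̂)(z/E)² = 0.608 × 0.392 × (1.960/0.015)² = 4069.30
Round up: n = 4070.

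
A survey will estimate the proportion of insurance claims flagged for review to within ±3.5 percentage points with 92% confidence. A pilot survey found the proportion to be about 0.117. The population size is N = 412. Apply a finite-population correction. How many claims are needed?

For a proportion with margin E = 0.035 at 92% confidence, z = 1.751.
n = p̂(1−p̂)(z/E)² = 0.117 × 0.883 × (1.751/0.035)² = 258.57 — call this n₀.
Finite-population correction with N = 412: n = n₀ / (1 + (n₀−1)/N) = 258.57 / 1.625 = 159.12
Round up: n = 160.

160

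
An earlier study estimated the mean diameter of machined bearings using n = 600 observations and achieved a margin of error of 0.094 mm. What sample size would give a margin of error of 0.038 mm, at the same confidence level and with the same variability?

3672

Margin of error scales as 1/√n, so n₂ = n₁·(E₁/E₂)².
n₂ = 600 × (0.094/0.038)² = 600 × 6.119 = 3671.40
Round up: n₂ = 3672.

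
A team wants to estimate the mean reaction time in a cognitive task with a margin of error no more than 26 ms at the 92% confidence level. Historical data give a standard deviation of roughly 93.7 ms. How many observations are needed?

n = 40

For a mean, the margin of error is E = z·σ/√n, so n = (zσ/E)².
At 92% confidence, z = 1.751.
n = (1.751 × 93.7 / 26)² = 39.82
Round up: n = 40.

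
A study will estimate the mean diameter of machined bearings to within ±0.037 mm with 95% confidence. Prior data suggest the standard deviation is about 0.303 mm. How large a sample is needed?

n = 258

For a mean, the margin of error is E = z·σ/√n, so n = (zσ/E)².
At 95% confidence, z = 1.960.
n = (1.960 × 0.303 / 0.037)² = 257.63
Round up: n = 258.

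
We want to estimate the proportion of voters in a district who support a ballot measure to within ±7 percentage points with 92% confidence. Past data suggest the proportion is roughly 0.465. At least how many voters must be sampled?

n = 156

For a proportion with margin E = 0.07 at 92% confidence, z = 1.751.
n = p̂(1−p̂)(z/E)² = 0.465 × 0.535 × (1.751/0.07)² = 155.66
Round up: n = 156.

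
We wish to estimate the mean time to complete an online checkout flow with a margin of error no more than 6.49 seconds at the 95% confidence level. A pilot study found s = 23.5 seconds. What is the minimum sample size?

For a mean, the margin of error is E = z·σ/√n, so n = (zσ/E)².
At 95% confidence, z = 1.960.
n = (1.960 × 23.5 / 6.49)² = 50.37
Round up: n = 51.

n = 51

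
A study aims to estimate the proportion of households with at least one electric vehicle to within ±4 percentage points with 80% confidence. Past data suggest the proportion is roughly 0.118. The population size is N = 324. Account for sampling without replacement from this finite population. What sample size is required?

For a proportion with margin E = 0.04 at 80% confidence, z = 1.282.
n = p̂(1−p̂)(z/E)² = 0.118 × 0.882 × (1.282/0.04)² = 106.91 — call this n₀.
Finite-population correction with N = 324: n = n₀ / (1 + (n₀−1)/N) = 106.91 / 1.327 = 80.57
Round up: n = 81.

81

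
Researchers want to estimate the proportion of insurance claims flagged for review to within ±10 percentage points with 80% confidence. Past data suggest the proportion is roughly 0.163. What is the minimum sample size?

23

For a proportion with margin E = 0.1 at 80% confidence, z = 1.282.
n = p̂(1−p̂)(z/E)² = 0.163 × 0.837 × (1.282/0.1)² = 22.42
Round up: n = 23.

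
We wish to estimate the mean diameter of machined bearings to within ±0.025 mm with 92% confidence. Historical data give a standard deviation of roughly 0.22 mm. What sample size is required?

For a mean, the margin of error is E = z·σ/√n, so n = (zσ/E)².
At 92% confidence, z = 1.751.
n = (1.751 × 0.22 / 0.025)² = 237.43
Round up: n = 238.

238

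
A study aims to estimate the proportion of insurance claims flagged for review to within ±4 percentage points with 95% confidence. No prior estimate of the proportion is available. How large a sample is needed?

For a proportion with margin E = 0.04 at 95% confidence, z = 1.960.
With no prior estimate, use p = 0.5, which maximizes p(1−p) at 0.25.
n = 0.25 × (z/E)² = 0.25 × (1.960/0.04)² = 600.25
Round up: n = 601.

601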